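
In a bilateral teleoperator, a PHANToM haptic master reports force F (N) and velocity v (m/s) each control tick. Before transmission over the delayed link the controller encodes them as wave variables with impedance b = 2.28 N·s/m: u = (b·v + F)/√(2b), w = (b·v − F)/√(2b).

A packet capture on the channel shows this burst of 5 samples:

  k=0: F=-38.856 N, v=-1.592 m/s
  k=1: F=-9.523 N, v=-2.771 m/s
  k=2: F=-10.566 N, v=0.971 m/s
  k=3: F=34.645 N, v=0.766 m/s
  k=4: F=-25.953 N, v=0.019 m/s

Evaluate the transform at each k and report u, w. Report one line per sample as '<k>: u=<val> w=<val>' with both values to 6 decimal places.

0: u=-19.895780 w=16.496198
1: u=-7.418172 w=1.500935
2: u=-3.911239 w=5.984727
3: u=17.041872 w=-15.406144
4: u=-12.133319 w=12.173892

k=0: b·v=2.28×(-1.592)=-3.629760; √(2b)=2.135416; u=(-3.629760+(-38.856))/2.135416=-19.895780, w=(-3.629760−(-38.856))/2.135416=16.496198
k=1: b·v=2.28×(-2.771)=-6.317880; √(2b)=2.135416; u=(-6.317880+(-9.523))/2.135416=-7.418172, w=(-6.317880−(-9.523))/2.135416=1.500935
k=2: b·v=2.28×0.971=2.213880; √(2b)=2.135416; u=(2.213880+(-10.566))/2.135416=-3.911239, w=(2.213880−(-10.566))/2.135416=5.984727
k=3: b·v=2.28×0.766=1.746480; √(2b)=2.135416; u=(1.746480+34.645)/2.135416=17.041872, w=(1.746480−34.645)/2.135416=-15.406144
k=4: b·v=2.28×0.019=0.043320; √(2b)=2.135416; u=(0.043320+(-25.953))/2.135416=-12.133319, w=(0.043320−(-25.953))/2.135416=12.173892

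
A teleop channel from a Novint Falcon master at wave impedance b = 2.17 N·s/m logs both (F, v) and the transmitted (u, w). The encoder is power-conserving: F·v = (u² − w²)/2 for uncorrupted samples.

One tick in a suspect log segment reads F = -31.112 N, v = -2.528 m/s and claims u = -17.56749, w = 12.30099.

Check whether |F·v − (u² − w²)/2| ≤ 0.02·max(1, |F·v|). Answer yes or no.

yes

F·v = (-31.112)×(-2.528) = 78.6511 W.
(u² − w²)/2 = (308.6167 − 151.3144)/2 = 78.6512 W.
|Δ| = 0.0000;  2% of max(1, |F·v|) = 1.5730.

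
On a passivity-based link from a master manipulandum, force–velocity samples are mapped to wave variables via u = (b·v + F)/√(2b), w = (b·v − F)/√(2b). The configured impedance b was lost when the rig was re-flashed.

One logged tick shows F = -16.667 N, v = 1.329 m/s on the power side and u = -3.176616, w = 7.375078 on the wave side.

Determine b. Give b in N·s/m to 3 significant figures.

u + w = 4.198462;  u + w = √(2b)·v, so √(2b) = 4.198462/1.329 = 3.159114.
b = (√(2b))²/2 = 9.979999/2 = 4.989999.
(Check via u − w = 2F/√(2b): u − w = -10.551694, 2F/√(2b) = -10.551694.)

b = 4.99 N·s/m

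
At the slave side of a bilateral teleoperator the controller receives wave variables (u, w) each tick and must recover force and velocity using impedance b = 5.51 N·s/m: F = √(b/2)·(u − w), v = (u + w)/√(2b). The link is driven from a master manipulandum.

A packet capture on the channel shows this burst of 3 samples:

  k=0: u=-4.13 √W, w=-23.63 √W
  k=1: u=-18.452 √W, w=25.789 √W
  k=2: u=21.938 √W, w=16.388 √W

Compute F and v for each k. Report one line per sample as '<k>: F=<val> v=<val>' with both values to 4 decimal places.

0: F=32.3665 v=-8.3624
1: F=-73.4321 v=2.2102
2: F=9.2120 v=11.5452

k=0: u−w=19.5000, u+w=-27.7600; √(b/2)=1.6598, √(2b)=3.3196; F=1.6598×19.5=32.3665, v=-27.7600/3.3196=-8.3624
k=1: u−w=-44.2410, u+w=7.3370; √(b/2)=1.6598, √(2b)=3.3196; F=1.6598×(-44.241)=-73.4321, v=7.3370/3.3196=2.2102
k=2: u−w=5.5500, u+w=38.3260; √(b/2)=1.6598, √(2b)=3.3196; F=1.6598×5.55=9.2120, v=38.3260/3.3196=11.5452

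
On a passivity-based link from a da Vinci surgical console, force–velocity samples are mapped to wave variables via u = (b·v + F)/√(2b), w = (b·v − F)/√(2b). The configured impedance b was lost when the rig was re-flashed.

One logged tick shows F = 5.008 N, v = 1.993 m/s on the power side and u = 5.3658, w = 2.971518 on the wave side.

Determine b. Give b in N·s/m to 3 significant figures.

u + w = 8.337318;  u + w = √(2b)·v, so √(2b) = 8.337318/1.993 = 4.183301.
b = (√(2b))²/2 = 17.500004/2 = 8.750002.
(Check via u − w = 2F/√(2b): u − w = 2.394282, 2F/√(2b) = 2.394282.)

b = 8.75 N·s/m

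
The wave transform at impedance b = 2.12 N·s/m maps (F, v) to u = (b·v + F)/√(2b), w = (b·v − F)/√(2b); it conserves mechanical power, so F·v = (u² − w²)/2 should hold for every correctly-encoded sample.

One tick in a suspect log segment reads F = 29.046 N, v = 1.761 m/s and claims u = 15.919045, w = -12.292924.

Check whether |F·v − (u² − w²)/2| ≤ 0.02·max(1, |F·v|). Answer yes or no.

F·v = 29.046×1.761 = 51.150006 W.
(u² − w²)/2 = (253.415994 − 151.115980)/2 = 51.150007 W.
|Δ| = 0.000001;  2% of max(1, |F·v|) = 1.023000.

yes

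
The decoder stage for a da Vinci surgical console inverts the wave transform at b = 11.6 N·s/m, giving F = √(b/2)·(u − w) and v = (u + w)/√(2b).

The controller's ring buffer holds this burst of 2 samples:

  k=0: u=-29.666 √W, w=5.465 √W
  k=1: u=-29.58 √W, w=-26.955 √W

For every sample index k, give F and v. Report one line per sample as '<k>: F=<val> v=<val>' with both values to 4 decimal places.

k=0: u−w=-35.1310, u+w=-24.2010; √(b/2)=2.4083, √(2b)=4.8166; F=2.4083×(-35.131)=-84.6067, v=-24.2010/4.8166=-5.0245
k=1: u−w=-2.6250, u+w=-56.5350; √(b/2)=2.4083, √(2b)=4.8166; F=2.4083×(-2.625)=-6.3218, v=-56.5350/4.8166=-11.7374

0: F=-84.6067 v=-5.0245
1: F=-6.3218 v=-11.7374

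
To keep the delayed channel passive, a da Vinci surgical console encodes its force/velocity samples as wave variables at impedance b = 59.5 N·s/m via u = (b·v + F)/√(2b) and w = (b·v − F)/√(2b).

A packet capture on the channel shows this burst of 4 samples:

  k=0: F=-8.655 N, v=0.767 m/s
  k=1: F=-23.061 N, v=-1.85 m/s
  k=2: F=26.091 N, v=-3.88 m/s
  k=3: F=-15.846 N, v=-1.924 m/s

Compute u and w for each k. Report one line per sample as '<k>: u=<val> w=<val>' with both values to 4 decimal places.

k=0: b·v=59.5×0.767=45.6365; √(2b)=10.9087; u=(45.6365+(-8.655))/10.9087=3.3901, w=(45.6365−(-8.655))/10.9087=4.9769
k=1: b·v=59.5×(-1.85)=-110.0750; √(2b)=10.9087; u=(-110.0750+(-23.061))/10.9087=-12.2046, w=(-110.0750−(-23.061))/10.9087=-7.9766
k=2: b·v=59.5×(-3.88)=-230.8600; √(2b)=10.9087; u=(-230.8600+26.091)/10.9087=-18.7711, w=(-230.8600−26.091)/10.9087=-23.5547
k=3: b·v=59.5×(-1.924)=-114.4780; √(2b)=10.9087; u=(-114.4780+(-15.846))/10.9087=-11.9468, w=(-114.4780−(-15.846))/10.9087=-9.0416

0: u=3.3901 w=4.9769
1: u=-12.2046 w=-7.9766
2: u=-18.7711 w=-23.5547
3: u=-11.9468 w=-9.0416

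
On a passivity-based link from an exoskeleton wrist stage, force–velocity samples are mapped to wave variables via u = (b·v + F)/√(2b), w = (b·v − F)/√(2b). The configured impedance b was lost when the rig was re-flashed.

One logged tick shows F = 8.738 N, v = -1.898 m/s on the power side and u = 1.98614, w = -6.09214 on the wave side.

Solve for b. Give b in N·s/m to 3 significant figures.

u + w = -4.1060;  u + w = √(2b)·v, so √(2b) = -4.1060/(-1.898) = 2.1633.
b = (√(2b))²/2 = 4.6800/2 = 2.3400.
(Check via u − w = 2F/√(2b): u − w = 8.0783, 2F/√(2b) = 8.0783.)

b = 2.34 N·s/m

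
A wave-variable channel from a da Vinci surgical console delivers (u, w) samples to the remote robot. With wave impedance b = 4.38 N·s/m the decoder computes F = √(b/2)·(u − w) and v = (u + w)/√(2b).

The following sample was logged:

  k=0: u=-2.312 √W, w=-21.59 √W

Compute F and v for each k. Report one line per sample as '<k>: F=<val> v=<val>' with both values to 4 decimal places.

k=0: u−w=19.2780, u+w=-23.9020; √(b/2)=1.4799, √(2b)=2.9597; F=1.4799×19.278=28.5288, v=-23.9020/2.9597=-8.0757

0: F=28.5288 v=-8.0757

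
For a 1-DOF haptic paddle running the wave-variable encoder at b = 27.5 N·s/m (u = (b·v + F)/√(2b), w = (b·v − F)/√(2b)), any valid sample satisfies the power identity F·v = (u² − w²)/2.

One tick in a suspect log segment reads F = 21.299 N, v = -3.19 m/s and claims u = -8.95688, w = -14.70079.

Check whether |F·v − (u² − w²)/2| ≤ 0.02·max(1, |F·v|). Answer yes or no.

yes

F·v = 21.299×(-3.19) = -67.9438 W.
(u² − w²)/2 = (80.2257 − 216.1132)/2 = -67.9438 W.
|Δ| = 0.0000;  2% of max(1, |F·v|) = 1.3589.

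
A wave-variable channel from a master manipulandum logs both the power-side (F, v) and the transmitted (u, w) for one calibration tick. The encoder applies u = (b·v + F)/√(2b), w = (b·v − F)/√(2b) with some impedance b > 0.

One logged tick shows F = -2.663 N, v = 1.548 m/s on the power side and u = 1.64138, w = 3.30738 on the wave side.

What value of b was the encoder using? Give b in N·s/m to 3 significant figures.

u + w = 4.9488;  u + w = √(2b)·v, so √(2b) = 4.9488/1.548 = 3.1969.
b = (√(2b))²/2 = 10.2200/2 = 5.1100.
(Check via u − w = 2F/√(2b): u − w = -1.6660, 2F/√(2b) = -1.6660.)

b = 5.11 N·s/m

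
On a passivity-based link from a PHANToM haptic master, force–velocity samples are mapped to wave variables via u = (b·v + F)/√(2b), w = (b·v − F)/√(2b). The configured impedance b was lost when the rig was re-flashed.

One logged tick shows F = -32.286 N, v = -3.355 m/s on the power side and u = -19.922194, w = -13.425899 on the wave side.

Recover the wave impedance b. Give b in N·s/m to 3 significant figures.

b = 49.4 N·s/m

u + w = -33.348093;  u + w = √(2b)·v, so √(2b) = -33.348093/(-3.355) = 9.939819.
b = (√(2b))²/2 = 98.800003/2 = 49.400002.
(Check via u − w = 2F/√(2b): u − w = -6.496295, 2F/√(2b) = -6.496295.)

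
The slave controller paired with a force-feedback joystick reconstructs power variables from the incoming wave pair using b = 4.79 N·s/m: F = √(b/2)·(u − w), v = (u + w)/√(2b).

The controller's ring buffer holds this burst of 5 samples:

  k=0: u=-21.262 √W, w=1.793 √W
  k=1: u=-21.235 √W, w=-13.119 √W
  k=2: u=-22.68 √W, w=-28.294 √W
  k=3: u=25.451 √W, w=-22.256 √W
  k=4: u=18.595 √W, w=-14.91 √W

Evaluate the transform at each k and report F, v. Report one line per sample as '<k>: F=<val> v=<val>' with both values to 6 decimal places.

0: F=-35.679428 v=-6.290148
1: F=-12.560149 v=-11.099274
2: F=8.688107 v=-16.468952
3: F=73.830340 v=1.032258
4: F=51.851626 v=1.190569

k=0: u−w=-23.055000, u+w=-19.469000; √(b/2)=1.547579, √(2b)=3.095158; F=1.547579×(-23.055)=-35.679428, v=-19.469000/3.095158=-6.290148
k=1: u−w=-8.116000, u+w=-34.354000; √(b/2)=1.547579, √(2b)=3.095158; F=1.547579×(-8.116)=-12.560149, v=-34.354000/3.095158=-11.099274
k=2: u−w=5.614000, u+w=-50.974000; √(b/2)=1.547579, √(2b)=3.095158; F=1.547579×5.614=8.688107, v=-50.974000/3.095158=-16.468952
k=3: u−w=47.707000, u+w=3.195000; √(b/2)=1.547579, √(2b)=3.095158; F=1.547579×47.707=73.830340, v=3.195000/3.095158=1.032258
k=4: u−w=33.505000, u+w=3.685000; √(b/2)=1.547579, √(2b)=3.095158; F=1.547579×33.505=51.851626, v=3.685000/3.095158=1.190569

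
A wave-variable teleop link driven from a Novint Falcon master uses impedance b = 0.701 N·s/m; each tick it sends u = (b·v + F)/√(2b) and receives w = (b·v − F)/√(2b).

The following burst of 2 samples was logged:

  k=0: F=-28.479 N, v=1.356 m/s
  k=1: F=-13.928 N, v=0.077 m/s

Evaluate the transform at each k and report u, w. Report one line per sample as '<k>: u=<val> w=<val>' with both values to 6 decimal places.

k=0: b·v=0.701×1.356=0.950556; √(2b)=1.184061; u=(0.950556+(-28.479))/1.184061=-23.249181, w=(0.950556−(-28.479))/1.184061=24.854767
k=1: b·v=0.701×0.077=0.053977; √(2b)=1.184061; u=(0.053977+(-13.928))/1.184061=-11.717323, w=(0.053977−(-13.928))/1.184061=11.808496

0: u=-23.249181 w=24.854767
1: u=-11.717323 w=11.808496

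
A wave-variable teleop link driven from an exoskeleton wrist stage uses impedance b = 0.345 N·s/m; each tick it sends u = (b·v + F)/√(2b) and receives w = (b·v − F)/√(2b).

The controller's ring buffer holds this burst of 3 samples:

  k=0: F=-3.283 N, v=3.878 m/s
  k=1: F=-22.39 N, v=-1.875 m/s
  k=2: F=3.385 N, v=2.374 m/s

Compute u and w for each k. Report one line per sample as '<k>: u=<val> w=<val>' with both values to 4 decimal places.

0: u=-2.3416 w=5.5629
1: u=-27.7331 w=26.1756
2: u=5.0611 w=-3.0891

k=0: b·v=0.345×3.878=1.3379; √(2b)=0.8307; u=(1.3379+(-3.283))/0.8307=-2.3416, w=(1.3379−(-3.283))/0.8307=5.5629
k=1: b·v=0.345×(-1.875)=-0.6469; √(2b)=0.8307; u=(-0.6469+(-22.39))/0.8307=-27.7331, w=(-0.6469−(-22.39))/0.8307=26.1756
k=2: b·v=0.345×2.374=0.8190; √(2b)=0.8307; u=(0.8190+3.385)/0.8307=5.0611, w=(0.8190−3.385)/0.8307=-3.0891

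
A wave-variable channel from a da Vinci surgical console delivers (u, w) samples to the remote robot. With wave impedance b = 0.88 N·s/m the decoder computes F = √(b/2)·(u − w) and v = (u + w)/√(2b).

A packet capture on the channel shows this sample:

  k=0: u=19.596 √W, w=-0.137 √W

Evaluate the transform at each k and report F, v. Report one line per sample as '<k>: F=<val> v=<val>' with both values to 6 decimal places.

0: F=13.089391 v=14.667773

k=0: u−w=19.733000, u+w=19.459000; √(b/2)=0.663325, √(2b)=1.326650; F=0.663325×19.733=13.089391, v=19.459000/1.326650=14.667773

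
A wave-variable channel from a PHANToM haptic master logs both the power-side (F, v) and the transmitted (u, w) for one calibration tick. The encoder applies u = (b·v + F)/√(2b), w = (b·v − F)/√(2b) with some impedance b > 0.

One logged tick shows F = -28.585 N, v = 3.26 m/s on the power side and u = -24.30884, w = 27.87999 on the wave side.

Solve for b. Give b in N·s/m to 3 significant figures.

u + w = 3.5711;  u + w = √(2b)·v, so √(2b) = 3.5711/3.26 = 1.0954.
b = (√(2b))²/2 = 1.2000/2 = 0.6000.
(Check via u − w = 2F/√(2b): u − w = -52.1888, 2F/√(2b) = -52.1888.)

b = 0.6 N·s/m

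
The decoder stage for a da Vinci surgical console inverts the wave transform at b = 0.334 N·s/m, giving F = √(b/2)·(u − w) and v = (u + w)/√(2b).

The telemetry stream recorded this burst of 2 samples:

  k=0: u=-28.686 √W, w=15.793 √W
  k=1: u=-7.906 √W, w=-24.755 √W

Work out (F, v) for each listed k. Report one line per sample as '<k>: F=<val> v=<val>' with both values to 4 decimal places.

k=0: u−w=-44.4790, u+w=-12.8930; √(b/2)=0.4087, √(2b)=0.8173; F=0.4087×(-44.479)=-18.1766, v=-12.8930/0.8173=-15.7749
k=1: u−w=16.8490, u+w=-32.6610; √(b/2)=0.4087, √(2b)=0.8173; F=0.4087×16.849=6.8855, v=-32.6610/0.8173=-39.9615

0: F=-18.1766 v=-15.7749
1: F=6.8855 v=-39.9615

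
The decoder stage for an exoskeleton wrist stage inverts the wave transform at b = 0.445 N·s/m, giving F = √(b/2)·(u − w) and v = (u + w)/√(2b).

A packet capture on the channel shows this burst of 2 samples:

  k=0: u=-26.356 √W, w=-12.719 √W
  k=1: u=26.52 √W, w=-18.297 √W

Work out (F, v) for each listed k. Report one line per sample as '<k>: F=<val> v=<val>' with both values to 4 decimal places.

0: F=-6.4326 v=-41.4194
1: F=21.1401 v=8.7164

k=0: u−w=-13.6370, u+w=-39.0750; √(b/2)=0.4717, √(2b)=0.9434; F=0.4717×(-13.637)=-6.4326, v=-39.0750/0.9434=-41.4194
k=1: u−w=44.8170, u+w=8.2230; √(b/2)=0.4717, √(2b)=0.9434; F=0.4717×44.817=21.1401, v=8.2230/0.9434=8.7164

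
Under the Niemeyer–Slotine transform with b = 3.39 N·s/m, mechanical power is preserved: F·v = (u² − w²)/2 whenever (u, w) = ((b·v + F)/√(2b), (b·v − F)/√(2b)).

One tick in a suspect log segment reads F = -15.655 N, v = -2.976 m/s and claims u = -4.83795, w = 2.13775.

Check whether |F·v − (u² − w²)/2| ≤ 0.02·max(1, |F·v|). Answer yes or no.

F·v = (-15.655)×(-2.976) = 46.58928 W.
(u² − w²)/2 = (23.40576 − 4.56998)/2 = 9.41789 W.
|Δ| = 37.17139;  2% of max(1, |F·v|) = 0.93179.

no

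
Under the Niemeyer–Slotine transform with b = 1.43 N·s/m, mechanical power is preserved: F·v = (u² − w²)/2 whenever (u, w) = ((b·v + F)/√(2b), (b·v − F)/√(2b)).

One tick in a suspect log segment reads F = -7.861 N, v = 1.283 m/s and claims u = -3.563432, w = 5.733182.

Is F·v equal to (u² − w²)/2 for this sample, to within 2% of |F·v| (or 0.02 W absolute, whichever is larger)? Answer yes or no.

yes

F·v = (-7.861)×1.283 = -10.085663 W.
(u² − w²)/2 = (12.698048 − 32.869376)/2 = -10.085664 W.
|Δ| = 0.000001;  2% of max(1, |F·v|) = 0.201713.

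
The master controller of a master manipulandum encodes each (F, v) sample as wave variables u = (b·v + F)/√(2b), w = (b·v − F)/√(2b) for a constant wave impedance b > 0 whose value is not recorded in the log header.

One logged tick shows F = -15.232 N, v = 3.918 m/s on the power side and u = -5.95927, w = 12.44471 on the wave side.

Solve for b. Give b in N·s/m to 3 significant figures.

u + w = 6.48544;  u + w = √(2b)·v, so √(2b) = 6.48544/3.918 = 1.65529.
b = (√(2b))²/2 = 2.74000/2 = 1.37000.
(Check via u − w = 2F/√(2b): u − w = -18.40398, 2F/√(2b) = -18.40399.)

b = 1.37 N·s/m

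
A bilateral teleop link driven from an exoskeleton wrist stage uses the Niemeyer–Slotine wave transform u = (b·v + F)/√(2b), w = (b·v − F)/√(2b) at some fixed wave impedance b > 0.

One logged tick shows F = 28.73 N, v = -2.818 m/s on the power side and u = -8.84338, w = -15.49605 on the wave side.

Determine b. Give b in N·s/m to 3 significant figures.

b = 37.3 N·s/m

u + w = -24.33943;  u + w = √(2b)·v, so √(2b) = -24.33943/(-2.818) = 8.63713.
b = (√(2b))²/2 = 74.60000/2 = 37.30000.
(Check via u − w = 2F/√(2b): u − w = 6.65267, 2F/√(2b) = 6.65267.)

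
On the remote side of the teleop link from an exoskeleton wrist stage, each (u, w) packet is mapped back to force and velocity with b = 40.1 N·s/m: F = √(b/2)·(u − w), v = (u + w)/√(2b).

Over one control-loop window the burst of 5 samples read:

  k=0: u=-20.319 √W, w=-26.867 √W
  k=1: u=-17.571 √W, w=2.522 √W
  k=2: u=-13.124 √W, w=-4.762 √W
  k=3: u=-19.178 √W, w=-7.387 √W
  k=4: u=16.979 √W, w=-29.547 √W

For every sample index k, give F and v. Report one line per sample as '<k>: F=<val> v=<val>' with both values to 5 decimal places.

k=0: u−w=6.54800, u+w=-47.18600; √(b/2)=4.47772, √(2b)=8.95545; F=4.47772×6.548=29.32013, v=-47.18600/8.95545=-5.26897
k=1: u−w=-20.09300, u+w=-15.04900; √(b/2)=4.47772, √(2b)=8.95545; F=4.47772×(-20.093)=-89.97088, v=-15.04900/8.95545=-1.68043
k=2: u−w=-8.36200, u+w=-17.88600; √(b/2)=4.47772, √(2b)=8.95545; F=4.47772×(-8.362)=-37.44272, v=-17.88600/8.95545=-1.99722
k=3: u−w=-11.79100, u+w=-26.56500; √(b/2)=4.47772, √(2b)=8.95545; F=4.47772×(-11.791)=-52.79683, v=-26.56500/8.95545=-2.96635
k=4: u−w=46.52600, u+w=-12.56800; √(b/2)=4.47772, √(2b)=8.95545; F=4.47772×46.526=208.33052, v=-12.56800/8.95545=-1.40339

0: F=29.32013 v=-5.26897
1: F=-89.97088 v=-1.68043
2: F=-37.44272 v=-1.99722
3: F=-52.79683 v=-2.96635
4: F=208.33052 v=-1.40339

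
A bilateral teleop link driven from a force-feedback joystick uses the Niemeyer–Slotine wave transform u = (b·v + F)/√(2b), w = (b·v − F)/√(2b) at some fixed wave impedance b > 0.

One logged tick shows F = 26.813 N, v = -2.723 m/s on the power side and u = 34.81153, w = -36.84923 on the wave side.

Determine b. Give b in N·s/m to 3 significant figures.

u + w = -2.03770;  u + w = √(2b)·v, so √(2b) = -2.03770/(-2.723) = 0.74833.
b = (√(2b))²/2 = 0.56000/2 = 0.28000.
(Check via u − w = 2F/√(2b): u − w = 71.66076, 2F/√(2b) = 71.66099.)

b = 0.28 N·s/m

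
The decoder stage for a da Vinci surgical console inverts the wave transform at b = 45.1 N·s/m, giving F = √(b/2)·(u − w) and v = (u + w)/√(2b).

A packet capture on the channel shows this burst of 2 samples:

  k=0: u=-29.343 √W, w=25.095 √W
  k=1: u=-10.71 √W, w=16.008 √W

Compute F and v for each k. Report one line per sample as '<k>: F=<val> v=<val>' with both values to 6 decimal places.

0: F=-258.508861 v=-0.447282
1: F=-126.875340 v=0.557839

k=0: u−w=-54.438000, u+w=-4.248000; √(b/2)=4.748684, √(2b)=9.497368; F=4.748684×(-54.438)=-258.508861, v=-4.248000/9.497368=-0.447282
k=1: u−w=-26.718000, u+w=5.298000; √(b/2)=4.748684, √(2b)=9.497368; F=4.748684×(-26.718)=-126.875340, v=5.298000/9.497368=0.557839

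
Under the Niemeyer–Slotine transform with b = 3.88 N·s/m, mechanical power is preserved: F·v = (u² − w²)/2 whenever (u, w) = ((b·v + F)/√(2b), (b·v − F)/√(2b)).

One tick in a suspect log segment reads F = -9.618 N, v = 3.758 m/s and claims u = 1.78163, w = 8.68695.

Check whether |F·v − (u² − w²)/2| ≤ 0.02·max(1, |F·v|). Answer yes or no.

F·v = (-9.618)×3.758 = -36.1444 W.
(u² − w²)/2 = (3.1742 − 75.4631)/2 = -36.1444 W.
|Δ| = 0.0000;  2% of max(1, |F·v|) = 0.7229.

yes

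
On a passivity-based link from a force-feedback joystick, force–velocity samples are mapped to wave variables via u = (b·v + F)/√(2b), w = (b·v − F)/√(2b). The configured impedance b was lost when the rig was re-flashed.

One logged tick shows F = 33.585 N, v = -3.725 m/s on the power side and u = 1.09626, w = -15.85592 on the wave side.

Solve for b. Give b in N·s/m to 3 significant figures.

b = 7.85 N·s/m

u + w = -14.7597;  u + w = √(2b)·v, so √(2b) = -14.7597/(-3.725) = 3.9623.
b = (√(2b))²/2 = 15.7000/2 = 7.8500.
(Check via u − w = 2F/√(2b): u − w = 16.9522, 2F/√(2b) = 16.9522.)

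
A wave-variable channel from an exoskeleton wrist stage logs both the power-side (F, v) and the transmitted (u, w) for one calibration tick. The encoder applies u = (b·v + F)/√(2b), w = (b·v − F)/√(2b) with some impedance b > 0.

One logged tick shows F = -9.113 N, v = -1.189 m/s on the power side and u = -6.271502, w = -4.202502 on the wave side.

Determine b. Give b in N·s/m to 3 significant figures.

b = 38.8 N·s/m

u + w = -10.474004;  u + w = √(2b)·v, so √(2b) = -10.474004/(-1.189) = 8.809087.
b = (√(2b))²/2 = 77.600007/2 = 38.800004.
(Check via u − w = 2F/√(2b): u − w = -2.069000, 2F/√(2b) = -2.069000.)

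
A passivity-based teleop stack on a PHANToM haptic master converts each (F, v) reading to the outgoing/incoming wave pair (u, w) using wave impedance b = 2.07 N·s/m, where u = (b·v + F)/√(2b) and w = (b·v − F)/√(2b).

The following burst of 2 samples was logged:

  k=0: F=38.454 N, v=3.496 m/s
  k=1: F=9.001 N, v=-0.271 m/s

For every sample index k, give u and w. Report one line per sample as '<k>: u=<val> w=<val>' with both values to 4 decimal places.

0: u=22.4558 w=-15.3425
1: u=4.1480 w=-4.6995

k=0: b·v=2.07×3.496=7.2367; √(2b)=2.0347; u=(7.2367+38.454)/2.0347=22.4558, w=(7.2367−38.454)/2.0347=-15.3425
k=1: b·v=2.07×(-0.271)=-0.5610; √(2b)=2.0347; u=(-0.5610+9.001)/2.0347=4.1480, w=(-0.5610−9.001)/2.0347=-4.6995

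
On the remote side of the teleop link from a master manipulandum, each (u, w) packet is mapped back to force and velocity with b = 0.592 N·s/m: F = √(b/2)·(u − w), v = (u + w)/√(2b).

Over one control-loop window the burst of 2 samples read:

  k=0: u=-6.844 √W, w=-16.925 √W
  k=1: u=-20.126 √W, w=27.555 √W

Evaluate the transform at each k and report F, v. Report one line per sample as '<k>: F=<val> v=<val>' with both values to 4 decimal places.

k=0: u−w=10.0810, u+w=-23.7690; √(b/2)=0.5441, √(2b)=1.0881; F=0.5441×10.081=5.4847, v=-23.7690/1.0881=-21.8441
k=1: u−w=-47.6810, u+w=7.4290; √(b/2)=0.5441, √(2b)=1.0881; F=0.5441×(-47.681)=-25.9413, v=7.4290/1.0881=6.8274

0: F=5.4847 v=-21.8441
1: F=-25.9413 v=6.8274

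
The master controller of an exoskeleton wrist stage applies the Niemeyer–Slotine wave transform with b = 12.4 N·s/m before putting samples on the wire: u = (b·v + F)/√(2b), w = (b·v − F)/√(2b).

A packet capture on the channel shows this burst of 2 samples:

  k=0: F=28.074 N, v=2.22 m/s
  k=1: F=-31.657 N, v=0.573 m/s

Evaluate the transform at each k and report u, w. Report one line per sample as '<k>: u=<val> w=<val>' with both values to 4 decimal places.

0: u=11.1652 w=-0.1096
1: u=-4.9301 w=7.7836

k=0: b·v=12.4×2.22=27.5280; √(2b)=4.9800; u=(27.5280+28.074)/4.9800=11.1652, w=(27.5280−28.074)/4.9800=-0.1096
k=1: b·v=12.4×0.573=7.1052; √(2b)=4.9800; u=(7.1052+(-31.657))/4.9800=-4.9301, w=(7.1052−(-31.657))/4.9800=7.7836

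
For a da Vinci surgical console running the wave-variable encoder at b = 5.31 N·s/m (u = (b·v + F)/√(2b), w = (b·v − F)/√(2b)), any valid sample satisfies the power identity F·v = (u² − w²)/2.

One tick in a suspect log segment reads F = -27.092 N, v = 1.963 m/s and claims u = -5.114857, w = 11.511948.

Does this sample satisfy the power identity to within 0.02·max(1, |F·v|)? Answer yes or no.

yes

F·v = (-27.092)×1.963 = -53.181596 W.
(u² − w²)/2 = (26.161762 − 132.524947)/2 = -53.181592 W.
|Δ| = 0.000004;  2% of max(1, |F·v|) = 1.063632.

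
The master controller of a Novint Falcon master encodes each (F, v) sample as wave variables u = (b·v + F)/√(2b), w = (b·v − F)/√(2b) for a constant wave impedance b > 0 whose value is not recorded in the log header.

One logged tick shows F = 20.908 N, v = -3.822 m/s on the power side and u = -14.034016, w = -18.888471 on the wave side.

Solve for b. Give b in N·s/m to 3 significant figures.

b = 37.1 N·s/m

u + w = -32.922487;  u + w = √(2b)·v, so √(2b) = -32.922487/(-3.822) = 8.613942.
b = (√(2b))²/2 = 74.200000/2 = 37.100000.
(Check via u − w = 2F/√(2b): u − w = 4.854455, 2F/√(2b) = 4.854456.)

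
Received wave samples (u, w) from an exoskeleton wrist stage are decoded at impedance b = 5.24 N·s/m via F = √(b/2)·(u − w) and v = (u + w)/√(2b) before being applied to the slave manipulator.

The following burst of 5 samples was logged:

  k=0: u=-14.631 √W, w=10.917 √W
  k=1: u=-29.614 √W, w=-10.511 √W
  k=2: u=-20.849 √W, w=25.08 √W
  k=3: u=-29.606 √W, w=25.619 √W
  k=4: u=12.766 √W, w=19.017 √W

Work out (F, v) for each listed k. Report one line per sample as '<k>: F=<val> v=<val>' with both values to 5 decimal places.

0: F=-41.35305 v=-1.14726
1: F=-30.92091 v=-12.39465
2: F=-74.34258 v=1.30696
3: F=-89.38947 v=-1.23159
4: F=-10.11813 v=9.81780

k=0: u−w=-25.54800, u+w=-3.71400; √(b/2)=1.61864, √(2b)=3.23728; F=1.61864×(-25.548)=-41.35305, v=-3.71400/3.23728=-1.14726
k=1: u−w=-19.10300, u+w=-40.12500; √(b/2)=1.61864, √(2b)=3.23728; F=1.61864×(-19.103)=-30.92091, v=-40.12500/3.23728=-12.39465
k=2: u−w=-45.92900, u+w=4.23100; √(b/2)=1.61864, √(2b)=3.23728; F=1.61864×(-45.929)=-74.34258, v=4.23100/3.23728=1.30696
k=3: u−w=-55.22500, u+w=-3.98700; √(b/2)=1.61864, √(2b)=3.23728; F=1.61864×(-55.225)=-89.38947, v=-3.98700/3.23728=-1.23159
k=4: u−w=-6.25100, u+w=31.78300; √(b/2)=1.61864, √(2b)=3.23728; F=1.61864×(-6.251)=-10.11813, v=31.78300/3.23728=9.81780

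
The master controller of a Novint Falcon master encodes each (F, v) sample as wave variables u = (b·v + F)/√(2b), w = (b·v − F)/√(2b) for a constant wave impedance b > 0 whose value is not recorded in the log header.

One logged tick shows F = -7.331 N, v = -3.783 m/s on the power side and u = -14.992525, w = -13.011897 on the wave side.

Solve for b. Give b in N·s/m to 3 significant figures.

b = 27.4 N·s/m

u + w = -28.004422;  u + w = √(2b)·v, so √(2b) = -28.004422/(-3.783) = 7.402702.
b = (√(2b))²/2 = 54.799998/2 = 27.399999.
(Check via u − w = 2F/√(2b): u − w = -1.980628, 2F/√(2b) = -1.980628.)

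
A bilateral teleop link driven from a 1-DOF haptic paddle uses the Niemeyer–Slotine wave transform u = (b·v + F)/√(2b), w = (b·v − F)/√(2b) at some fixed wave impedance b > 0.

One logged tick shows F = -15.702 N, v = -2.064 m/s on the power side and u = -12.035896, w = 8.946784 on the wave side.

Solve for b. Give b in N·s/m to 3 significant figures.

u + w = -3.089112;  u + w = √(2b)·v, so √(2b) = -3.089112/(-2.064) = 1.496663.
b = (√(2b))²/2 = 2.240000/2 = 1.120000.
(Check via u − w = 2F/√(2b): u − w = -20.982680, 2F/√(2b) = -20.982682.)

b = 1.12 N·s/m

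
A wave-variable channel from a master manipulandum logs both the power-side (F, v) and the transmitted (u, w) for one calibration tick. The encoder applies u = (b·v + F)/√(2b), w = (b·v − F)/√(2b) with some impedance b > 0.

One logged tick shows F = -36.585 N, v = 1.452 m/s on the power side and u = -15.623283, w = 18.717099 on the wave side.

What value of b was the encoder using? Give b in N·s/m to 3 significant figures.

u + w = 3.093816;  u + w = √(2b)·v, so √(2b) = 3.093816/1.452 = 2.130727.
b = (√(2b))²/2 = 4.539999/2 = 2.269999.
(Check via u − w = 2F/√(2b): u − w = -34.340382, 2F/√(2b) = -34.340387.)

b = 2.27 N·s/m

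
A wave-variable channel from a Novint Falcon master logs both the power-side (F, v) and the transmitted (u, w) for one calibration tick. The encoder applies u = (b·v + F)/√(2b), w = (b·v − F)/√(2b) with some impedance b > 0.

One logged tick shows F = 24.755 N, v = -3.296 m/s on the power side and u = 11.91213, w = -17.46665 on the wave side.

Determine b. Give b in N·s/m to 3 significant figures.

b = 1.42 N·s/m

u + w = -5.5545;  u + w = √(2b)·v, so √(2b) = -5.5545/(-3.296) = 1.6852.
b = (√(2b))²/2 = 2.8400/2 = 1.4200.
(Check via u − w = 2F/√(2b): u − w = 29.3788, 2F/√(2b) = 29.3788.)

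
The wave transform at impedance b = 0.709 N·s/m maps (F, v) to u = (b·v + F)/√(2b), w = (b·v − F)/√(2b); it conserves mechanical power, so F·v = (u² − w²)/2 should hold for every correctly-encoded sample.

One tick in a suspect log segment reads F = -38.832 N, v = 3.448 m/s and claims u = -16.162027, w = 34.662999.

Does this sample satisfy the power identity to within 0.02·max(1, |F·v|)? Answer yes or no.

F·v = (-38.832)×3.448 = -133.892736 W.
(u² − w²)/2 = (261.211117 − 1201.523500)/2 = -470.156191 W.
|Δ| = 336.263455;  2% of max(1, |F·v|) = 2.677855.

no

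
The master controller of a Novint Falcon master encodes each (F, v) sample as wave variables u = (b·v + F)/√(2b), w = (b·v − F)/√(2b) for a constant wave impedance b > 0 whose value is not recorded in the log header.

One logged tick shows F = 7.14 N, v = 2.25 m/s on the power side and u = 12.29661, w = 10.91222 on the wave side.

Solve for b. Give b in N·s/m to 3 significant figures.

b = 53.2 N·s/m

u + w = 23.2088;  u + w = √(2b)·v, so √(2b) = 23.2088/2.25 = 10.3150.
b = (√(2b))²/2 = 106.4000/2 = 53.2000.
(Check via u − w = 2F/√(2b): u − w = 1.3844, 2F/√(2b) = 1.3844.)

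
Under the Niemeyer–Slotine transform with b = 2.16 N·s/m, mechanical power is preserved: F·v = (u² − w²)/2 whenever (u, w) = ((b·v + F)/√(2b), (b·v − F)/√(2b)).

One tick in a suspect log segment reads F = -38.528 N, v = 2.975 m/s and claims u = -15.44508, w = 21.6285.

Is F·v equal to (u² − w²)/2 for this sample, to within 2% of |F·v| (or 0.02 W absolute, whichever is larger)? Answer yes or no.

F·v = (-38.528)×2.975 = -114.6208 W.
(u² − w²)/2 = (238.5505 − 467.7920)/2 = -114.6208 W.
|Δ| = 0.0000;  2% of max(1, |F·v|) = 2.2924.

yes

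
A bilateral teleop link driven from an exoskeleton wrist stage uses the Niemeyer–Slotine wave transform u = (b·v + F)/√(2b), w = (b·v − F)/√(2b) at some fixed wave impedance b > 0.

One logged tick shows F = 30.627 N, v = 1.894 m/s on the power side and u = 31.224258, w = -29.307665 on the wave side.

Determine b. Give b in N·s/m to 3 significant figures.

u + w = 1.916593;  u + w = √(2b)·v, so √(2b) = 1.916593/1.894 = 1.011929.
b = (√(2b))²/2 = 1.024000/2 = 0.512000.
(Check via u − w = 2F/√(2b): u − w = 60.531923, 2F/√(2b) = 60.531931.)

b = 0.512 N·s/m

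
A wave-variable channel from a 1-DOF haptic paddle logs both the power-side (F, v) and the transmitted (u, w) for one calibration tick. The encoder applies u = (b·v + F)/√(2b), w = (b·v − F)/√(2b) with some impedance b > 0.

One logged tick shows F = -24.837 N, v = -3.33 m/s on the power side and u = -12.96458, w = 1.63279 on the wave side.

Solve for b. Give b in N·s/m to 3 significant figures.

b = 5.79 N·s/m

u + w = -11.3318;  u + w = √(2b)·v, so √(2b) = -11.3318/(-3.33) = 3.4029.
b = (√(2b))²/2 = 11.5800/2 = 5.7900.
(Check via u − w = 2F/√(2b): u − w = -14.5974, 2F/√(2b) = -14.5974.)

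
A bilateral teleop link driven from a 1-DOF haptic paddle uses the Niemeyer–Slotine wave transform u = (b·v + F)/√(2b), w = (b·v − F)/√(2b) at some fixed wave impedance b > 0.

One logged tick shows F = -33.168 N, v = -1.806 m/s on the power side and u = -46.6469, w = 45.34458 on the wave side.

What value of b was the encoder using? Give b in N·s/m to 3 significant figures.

b = 0.26 N·s/m

u + w = -1.30232;  u + w = √(2b)·v, so √(2b) = -1.30232/(-1.806) = 0.72111.
b = (√(2b))²/2 = 0.52000/2 = 0.26000.
(Check via u − w = 2F/√(2b): u − w = -91.99148, 2F/√(2b) = -91.99184.)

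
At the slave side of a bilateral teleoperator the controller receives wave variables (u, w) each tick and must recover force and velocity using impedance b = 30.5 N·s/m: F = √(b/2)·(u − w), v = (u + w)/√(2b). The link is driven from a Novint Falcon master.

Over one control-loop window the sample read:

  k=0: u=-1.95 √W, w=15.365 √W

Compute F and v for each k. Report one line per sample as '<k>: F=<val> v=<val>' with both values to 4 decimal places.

k=0: u−w=-17.3150, u+w=13.4150; √(b/2)=3.9051, √(2b)=7.8102; F=3.9051×(-17.315)=-67.6172, v=13.4150/7.8102=1.7176

0: F=-67.6172 v=1.7176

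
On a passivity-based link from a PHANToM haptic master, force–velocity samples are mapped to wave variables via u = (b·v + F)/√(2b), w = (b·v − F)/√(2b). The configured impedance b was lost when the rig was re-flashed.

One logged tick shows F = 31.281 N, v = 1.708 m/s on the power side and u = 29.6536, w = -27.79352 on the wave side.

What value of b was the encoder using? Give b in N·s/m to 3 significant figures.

b = 0.593 N·s/m

u + w = 1.8601;  u + w = √(2b)·v, so √(2b) = 1.8601/1.708 = 1.0890.
b = (√(2b))²/2 = 1.1860/2 = 0.5930.
(Check via u − w = 2F/√(2b): u − w = 57.4471, 2F/√(2b) = 57.4469.)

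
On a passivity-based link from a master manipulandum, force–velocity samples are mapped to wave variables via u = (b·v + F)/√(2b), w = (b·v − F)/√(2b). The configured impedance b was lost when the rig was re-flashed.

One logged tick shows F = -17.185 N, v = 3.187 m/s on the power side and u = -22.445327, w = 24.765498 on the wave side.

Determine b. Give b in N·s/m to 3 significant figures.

u + w = 2.320171;  u + w = √(2b)·v, so √(2b) = 2.320171/3.187 = 0.728011.
b = (√(2b))²/2 = 0.530000/2 = 0.265000.
(Check via u − w = 2F/√(2b): u − w = -47.210825, 2F/√(2b) = -47.210826.)

b = 0.265 N·s/m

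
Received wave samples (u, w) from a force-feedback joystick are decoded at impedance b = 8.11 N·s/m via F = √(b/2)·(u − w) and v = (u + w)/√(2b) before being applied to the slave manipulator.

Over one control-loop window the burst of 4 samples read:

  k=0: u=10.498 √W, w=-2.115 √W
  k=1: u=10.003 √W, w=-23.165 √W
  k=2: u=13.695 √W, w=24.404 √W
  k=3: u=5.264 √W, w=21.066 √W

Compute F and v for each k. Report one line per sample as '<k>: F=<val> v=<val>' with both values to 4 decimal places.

0: F=25.3988 v=2.0815
1: F=66.7905 v=-3.2681
2: F=-21.5647 v=9.4599
3: F=-31.8205 v=6.5377

k=0: u−w=12.6130, u+w=8.3830; √(b/2)=2.0137, √(2b)=4.0274; F=2.0137×12.613=25.3988, v=8.3830/4.0274=2.0815
k=1: u−w=33.1680, u+w=-13.1620; √(b/2)=2.0137, √(2b)=4.0274; F=2.0137×33.168=66.7905, v=-13.1620/4.0274=-3.2681
k=2: u−w=-10.7090, u+w=38.0990; √(b/2)=2.0137, √(2b)=4.0274; F=2.0137×(-10.709)=-21.5647, v=38.0990/4.0274=9.4599
k=3: u−w=-15.8020, u+w=26.3300; √(b/2)=2.0137, √(2b)=4.0274; F=2.0137×(-15.802)=-31.8205, v=26.3300/4.0274=6.5377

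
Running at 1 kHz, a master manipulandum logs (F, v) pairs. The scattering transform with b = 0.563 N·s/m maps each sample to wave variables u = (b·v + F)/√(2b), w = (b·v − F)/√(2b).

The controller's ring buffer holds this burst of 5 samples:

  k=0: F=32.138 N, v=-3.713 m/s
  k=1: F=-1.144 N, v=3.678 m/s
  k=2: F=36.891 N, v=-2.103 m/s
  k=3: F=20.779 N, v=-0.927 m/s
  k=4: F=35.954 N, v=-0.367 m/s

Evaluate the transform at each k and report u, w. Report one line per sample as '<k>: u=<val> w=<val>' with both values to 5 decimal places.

k=0: b·v=0.563×(-3.713)=-2.09042; √(2b)=1.06113; u=(-2.09042+32.138)/1.06113=28.31655, w=(-2.09042−32.138)/1.06113=-32.25653
k=1: b·v=0.563×3.678=2.07071; √(2b)=1.06113; u=(2.07071+(-1.144))/1.06113=0.87333, w=(2.07071−(-1.144))/1.06113=3.02952
k=2: b·v=0.563×(-2.103)=-1.18399; √(2b)=1.06113; u=(-1.18399+36.891)/1.06113=33.64994, w=(-1.18399−36.891)/1.06113=-35.88150
k=3: b·v=0.563×(-0.927)=-0.52190; √(2b)=1.06113; u=(-0.52190+20.779)/1.06113=19.09009, w=(-0.52190−20.779)/1.06113=-20.07376
k=4: b·v=0.563×(-0.367)=-0.20662; √(2b)=1.06113; u=(-0.20662+35.954)/1.06113=33.68798, w=(-0.20662−35.954)/1.06113=-34.07742

0: u=28.31655 w=-32.25653
1: u=0.87333 w=3.02952
2: u=33.64994 w=-35.88150
3: u=19.09009 w=-20.07376
4: u=33.68798 w=-34.07742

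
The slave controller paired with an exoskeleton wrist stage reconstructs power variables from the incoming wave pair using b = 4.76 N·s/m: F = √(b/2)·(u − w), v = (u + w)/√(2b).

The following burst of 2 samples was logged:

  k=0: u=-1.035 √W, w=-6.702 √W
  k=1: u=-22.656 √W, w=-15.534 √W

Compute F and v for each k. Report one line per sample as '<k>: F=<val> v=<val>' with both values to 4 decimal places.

k=0: u−w=5.6670, u+w=-7.7370; √(b/2)=1.5427, √(2b)=3.0854; F=1.5427×5.667=8.7426, v=-7.7370/3.0854=-2.5076
k=1: u−w=-7.1220, u+w=-38.1900; √(b/2)=1.5427, √(2b)=3.0854; F=1.5427×(-7.122)=-10.9873, v=-38.1900/3.0854=-12.3775

0: F=8.7426 v=-2.5076
1: F=-10.9873 v=-12.3775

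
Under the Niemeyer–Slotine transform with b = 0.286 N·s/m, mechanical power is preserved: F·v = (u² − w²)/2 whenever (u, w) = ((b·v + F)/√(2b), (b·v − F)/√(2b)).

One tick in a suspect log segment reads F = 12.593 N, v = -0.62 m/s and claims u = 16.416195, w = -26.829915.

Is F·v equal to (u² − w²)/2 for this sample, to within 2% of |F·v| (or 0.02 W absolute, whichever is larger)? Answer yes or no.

no

F·v = 12.593×(-0.62) = -7.807660 W.
(u² − w²)/2 = (269.491458 − 719.844339)/2 = -225.176440 W.
|Δ| = 217.368780;  2% of max(1, |F·v|) = 0.156153.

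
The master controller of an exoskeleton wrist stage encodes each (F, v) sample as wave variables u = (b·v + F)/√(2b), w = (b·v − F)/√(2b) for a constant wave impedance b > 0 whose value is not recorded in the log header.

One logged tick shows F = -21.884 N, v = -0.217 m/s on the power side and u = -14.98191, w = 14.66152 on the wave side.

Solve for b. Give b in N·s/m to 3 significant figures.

b = 1.09 N·s/m

u + w = -0.32039;  u + w = √(2b)·v, so √(2b) = -0.32039/(-0.217) = 1.47645.
b = (√(2b))²/2 = 2.17991/2 = 1.08995.
(Check via u − w = 2F/√(2b): u − w = -29.64343, 2F/√(2b) = -29.64405.)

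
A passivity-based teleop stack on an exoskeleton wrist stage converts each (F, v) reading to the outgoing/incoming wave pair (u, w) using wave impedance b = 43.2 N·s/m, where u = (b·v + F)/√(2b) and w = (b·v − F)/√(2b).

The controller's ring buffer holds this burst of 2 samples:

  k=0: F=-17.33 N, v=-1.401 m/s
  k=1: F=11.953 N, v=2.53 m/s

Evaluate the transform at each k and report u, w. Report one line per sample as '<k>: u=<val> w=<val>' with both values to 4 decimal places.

0: u=-8.3757 w=-4.6468
1: u=13.0443 w=10.4724

k=0: b·v=43.2×(-1.401)=-60.5232; √(2b)=9.2952; u=(-60.5232+(-17.33))/9.2952=-8.3757, w=(-60.5232−(-17.33))/9.2952=-4.6468
k=1: b·v=43.2×2.53=109.2960; √(2b)=9.2952; u=(109.2960+11.953)/9.2952=13.0443, w=(109.2960−11.953)/9.2952=10.4724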